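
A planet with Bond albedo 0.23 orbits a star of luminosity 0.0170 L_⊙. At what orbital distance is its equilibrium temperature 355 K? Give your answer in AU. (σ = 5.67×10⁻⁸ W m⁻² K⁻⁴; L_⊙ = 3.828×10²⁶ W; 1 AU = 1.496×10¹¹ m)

L = 0.0170 × 3.828×10²⁶ = 6.51×10²⁴ W.
From T_eq⁴ = L(1−A)/(16πσd²): d = √[L(1−A)/(16πσT_eq⁴)].
d = √[6.51×10²⁴ × 0.77 / (16π × 5.67×10⁻⁸ × (355)⁴)] = 1.05×10¹⁰ m = 0.0703 AU.

d ≈ 0.0703 AU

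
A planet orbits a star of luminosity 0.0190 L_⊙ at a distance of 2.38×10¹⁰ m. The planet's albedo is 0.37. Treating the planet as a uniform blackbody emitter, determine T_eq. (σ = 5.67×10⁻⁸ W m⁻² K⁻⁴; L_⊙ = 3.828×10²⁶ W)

L = 0.0190 × 3.828×10²⁶ = 7.27×10²⁴ W.
Flux: S = L/(4πd²) = 7.27×10²⁴/(4π×(2.38×10¹⁰)²) = 1020 W m⁻².
Energy balance: absorbed = emitted ⇒ πR²·S(1−A) = 4πR²·σT_eq⁴, so T_eq⁴ = S(1−A)/(4σ).
T_eq = [1020 × 0.63 / (4 × 5.67×10⁻⁸)]^(1/4) = (2.84×10⁹)^(1/4) = 231 K.

T_eq ≈ 231 K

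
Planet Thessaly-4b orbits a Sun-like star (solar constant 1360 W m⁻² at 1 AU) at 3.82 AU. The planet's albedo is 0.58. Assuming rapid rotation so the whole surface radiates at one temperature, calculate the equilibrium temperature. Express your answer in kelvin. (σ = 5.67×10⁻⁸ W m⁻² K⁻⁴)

Flux at 3.82 AU: S = 1360/3.82² = 93.2 W m⁻².
Energy balance: absorbed = emitted ⇒ πR²·S(1−A) = 4πR²·σT_eq⁴, so T_eq⁴ = S(1−A)/(4σ).
T_eq = [93.2 × 0.42 / (4 × 5.67×10⁻⁸)]^(1/4) = (1.73×10⁸)^(1/4) = 115 K.

T_eq ≈ 115 K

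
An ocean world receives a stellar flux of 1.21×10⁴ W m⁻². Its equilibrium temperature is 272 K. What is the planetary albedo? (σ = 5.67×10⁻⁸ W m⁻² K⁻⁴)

A ≈ 0.90

From T_eq⁴ = S(1−A)/(4σ): 1−A = 4σT_eq⁴/S.
1−A = 4 × 5.67×10⁻⁸ × (272)⁴ / 1.21×10⁴ = 0.103.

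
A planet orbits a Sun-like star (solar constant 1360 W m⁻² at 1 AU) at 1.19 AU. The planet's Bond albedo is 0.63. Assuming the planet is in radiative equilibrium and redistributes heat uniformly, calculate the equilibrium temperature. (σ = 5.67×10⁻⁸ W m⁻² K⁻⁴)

T_eq ≈ 199 K

Flux at 1.19 AU: S = 1360/1.19² = 960 W m⁻².
Energy balance: absorbed = emitted ⇒ πR²·S(1−A) = 4πR²·σT_eq⁴, so T_eq⁴ = S(1−A)/(4σ).
T_eq = [960 × 0.37 / (4 × 5.67×10⁻⁸)]^(1/4) = (1.57×10⁹)^(1/4) = 199 K.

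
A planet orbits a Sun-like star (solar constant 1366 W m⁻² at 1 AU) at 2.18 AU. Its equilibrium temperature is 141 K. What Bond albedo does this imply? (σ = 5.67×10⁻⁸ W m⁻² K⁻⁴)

A ≈ 0.69

Flux at 2.18 AU: S = 1366/2.18² = 287 W m⁻².
From T_eq⁴ = S(1−A)/(4σ): 1−A = 4σT_eq⁴/S.
1−A = 4 × 5.67×10⁻⁸ × (141)⁴ / 287 = 0.312.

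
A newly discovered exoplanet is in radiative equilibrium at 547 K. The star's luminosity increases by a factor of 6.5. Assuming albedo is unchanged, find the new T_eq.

T_eq ≈ 873 K

T_eq ∝ L^(1/4) · d^(−1/2).
T′ = 547 × 6.5^(1/4) = 873 K.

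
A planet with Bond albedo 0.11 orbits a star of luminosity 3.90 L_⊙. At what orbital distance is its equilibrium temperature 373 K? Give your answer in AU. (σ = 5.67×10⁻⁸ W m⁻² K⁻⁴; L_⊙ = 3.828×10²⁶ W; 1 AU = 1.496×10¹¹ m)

d ≈ 1.04 AU

L = 3.90 × 3.828×10²⁶ = 1.49×10²⁷ W.
From T_eq⁴ = L(1−A)/(16πσd²): d = √[L(1−A)/(16πσT_eq⁴)].
d = √[1.49×10²⁷ × 0.89 / (16π × 5.67×10⁻⁸ × (373)⁴)] = 1.55×10¹¹ m = 1.04 AU.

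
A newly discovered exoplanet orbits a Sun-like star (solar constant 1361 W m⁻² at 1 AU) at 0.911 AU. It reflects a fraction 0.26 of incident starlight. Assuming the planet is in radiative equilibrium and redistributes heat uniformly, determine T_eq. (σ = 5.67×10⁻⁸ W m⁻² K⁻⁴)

T_eq ≈ 270 K

Flux at 0.911 AU: S = 1361/0.911² = 1640 W m⁻².
Energy balance: absorbed = emitted ⇒ πR²·S(1−A) = 4πR²·σT_eq⁴, so T_eq⁴ = S(1−A)/(4σ).
T_eq = [1640 × 0.74 / (4 × 5.67×10⁻⁸)]^(1/4) = (5.35×10⁹)^(1/4) = 270 K.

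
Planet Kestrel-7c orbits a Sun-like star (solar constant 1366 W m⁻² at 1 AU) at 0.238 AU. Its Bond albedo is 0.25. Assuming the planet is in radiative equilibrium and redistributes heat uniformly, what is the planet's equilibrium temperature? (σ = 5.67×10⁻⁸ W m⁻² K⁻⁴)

T_eq ≈ 531 K

Flux at 0.238 AU: S = 1366/0.238² = 2.41×10⁴ W m⁻².
Energy balance: absorbed = emitted ⇒ πR²·S(1−A) = 4πR²·σT_eq⁴, so T_eq⁴ = S(1−A)/(4σ).
T_eq = [2.41×10⁴ × 0.75 / (4 × 5.67×10⁻⁸)]^(1/4) = (7.97×10¹⁰)^(1/4) = 531 K.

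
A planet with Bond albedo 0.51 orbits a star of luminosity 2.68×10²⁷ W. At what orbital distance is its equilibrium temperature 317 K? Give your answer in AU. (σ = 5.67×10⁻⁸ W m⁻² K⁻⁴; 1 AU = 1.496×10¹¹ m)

d ≈ 1.43 AU

From T_eq⁴ = L(1−A)/(16πσd²): d = √[L(1−A)/(16πσT_eq⁴)].
d = √[2.68×10²⁷ × 0.49 / (16π × 5.67×10⁻⁸ × (317)⁴)] = 2.14×10¹¹ m = 1.43 AU.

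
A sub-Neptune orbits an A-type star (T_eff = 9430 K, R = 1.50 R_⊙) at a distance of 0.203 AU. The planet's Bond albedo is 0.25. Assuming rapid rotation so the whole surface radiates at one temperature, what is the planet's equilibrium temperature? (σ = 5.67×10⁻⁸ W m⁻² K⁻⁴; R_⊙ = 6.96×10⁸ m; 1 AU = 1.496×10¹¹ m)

T_eq ≈ 1150 K

R_⋆ = 1.50 × 6.96×10⁸ = 1.04×10⁹ m.
d = 0.203 AU = 3.04×10¹⁰ m.
L = 4πR_⋆²σT_⋆⁴ = 4π(1.04×10⁹)² × 5.67×10⁻⁸ × (9430)⁴ = 6.14×10²⁷ W.
S = L/(4πd²) = 5.30×10⁵ W m⁻².
Energy balance: absorbed = emitted ⇒ πR²·S(1−A) = 4πR²·σT_eq⁴, so T_eq⁴ = S(1−A)/(4σ).
T_eq = [5.30×10⁵ × 0.75 / (4 × 5.67×10⁻⁸)]^(1/4) = (1.75×10¹²)^(1/4) = 1150 K.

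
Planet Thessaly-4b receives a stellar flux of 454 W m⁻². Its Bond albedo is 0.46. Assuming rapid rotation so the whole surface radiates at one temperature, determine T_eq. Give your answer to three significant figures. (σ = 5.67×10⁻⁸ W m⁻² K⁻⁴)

Energy balance: absorbed = emitted ⇒ πR²·S(1−A) = 4πR²·σT_eq⁴, so T_eq⁴ = S(1−A)/(4σ).
T_eq = [454 × 0.54 / (4 × 5.67×10⁻⁸)]^(1/4) = (1.08×10⁹)^(1/4) = 181 K.

T_eq ≈ 181 K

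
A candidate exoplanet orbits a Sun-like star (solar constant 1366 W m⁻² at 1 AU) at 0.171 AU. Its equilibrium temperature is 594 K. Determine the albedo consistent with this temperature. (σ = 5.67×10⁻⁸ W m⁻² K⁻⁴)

A ≈ 0.40

Flux at 0.171 AU: S = 1366/0.171² = 4.67×10⁴ W m⁻².
From T_eq⁴ = S(1−A)/(4σ): 1−A = 4σT_eq⁴/S.
1−A = 4 × 5.67×10⁻⁸ × (594)⁴ / 4.67×10⁴ = 0.604.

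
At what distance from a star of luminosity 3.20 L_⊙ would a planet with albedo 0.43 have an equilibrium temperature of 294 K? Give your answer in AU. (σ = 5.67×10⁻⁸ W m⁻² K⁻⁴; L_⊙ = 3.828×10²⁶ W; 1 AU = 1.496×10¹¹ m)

d ≈ 1.21 AU

L = 3.20 × 3.828×10²⁶ = 1.22×10²⁷ W.
From T_eq⁴ = L(1−A)/(16πσd²): d = √[L(1−A)/(16πσT_eq⁴)].
d = √[1.22×10²⁷ × 0.57 / (16π × 5.67×10⁻⁸ × (294)⁴)] = 1.81×10¹¹ m = 1.21 AU.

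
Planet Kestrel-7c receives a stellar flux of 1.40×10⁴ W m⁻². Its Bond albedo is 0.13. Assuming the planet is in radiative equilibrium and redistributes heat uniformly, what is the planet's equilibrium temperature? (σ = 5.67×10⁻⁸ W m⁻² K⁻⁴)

Energy balance: absorbed = emitted ⇒ πR²·S(1−A) = 4πR²·σT_eq⁴, so T_eq⁴ = S(1−A)/(4σ).
T_eq = [1.40×10⁴ × 0.87 / (4 × 5.67×10⁻⁸)]^(1/4) = (5.37×10¹⁰)^(1/4) = 481 K.

T_eq ≈ 481 K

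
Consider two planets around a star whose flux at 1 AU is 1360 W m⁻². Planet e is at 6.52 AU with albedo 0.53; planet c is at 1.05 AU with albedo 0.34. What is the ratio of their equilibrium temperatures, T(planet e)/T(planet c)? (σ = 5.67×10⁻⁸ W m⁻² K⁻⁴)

T₁/T₂ ≈ 0.369

T_eq = [S₀(1−A)/(4σd²)]^(1/4), so T ∝ (1−A)^(1/4) / √d.
T₁ = [1360×0.47/(4×5.67×10⁻⁸×6.52²)]^(1/4) = 90.23 K.
T₂ = [1360×0.66/(4×5.67×10⁻⁸×1.05²)]^(1/4) = 244.77 K.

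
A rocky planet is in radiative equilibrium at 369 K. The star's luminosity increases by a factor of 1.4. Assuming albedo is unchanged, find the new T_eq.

T_eq ∝ L^(1/4) · d^(−1/2).
T′ = 369 × 1.4^(1/4) = 401 K.

T_eq ≈ 401 K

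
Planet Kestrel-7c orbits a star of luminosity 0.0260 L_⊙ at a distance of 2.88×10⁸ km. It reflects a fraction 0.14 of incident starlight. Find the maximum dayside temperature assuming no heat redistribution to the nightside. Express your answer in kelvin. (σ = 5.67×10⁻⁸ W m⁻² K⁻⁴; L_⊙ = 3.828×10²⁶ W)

d = 2.88×10⁸ km = 2.88×10¹¹ m.
L = 0.0260 × 3.828×10²⁶ = 9.95×10²⁴ W.
Flux: S = L/(4πd²) = 9.95×10²⁴/(4π×(2.88×10¹¹)²) = 9.55 W m⁻².
With no redistribution each surface element balances locally: S(1−A) = σT⁴.
T = [9.55 × 0.86 / 5.67×10⁻⁸]^(1/4) = (1.45×10⁸)^(1/4) = 110 K.

T_ss ≈ 110 K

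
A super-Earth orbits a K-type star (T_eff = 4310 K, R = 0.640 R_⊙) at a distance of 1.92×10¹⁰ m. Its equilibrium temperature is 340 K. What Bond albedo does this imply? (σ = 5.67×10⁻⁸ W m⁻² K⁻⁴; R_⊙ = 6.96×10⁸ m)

A ≈ 0.71

R_⋆ = 0.640 × 6.96×10⁸ = 4.45×10⁸ m.
L = 4πR_⋆²σT_⋆⁴ = 4π(4.45×10⁸)² × 5.67×10⁻⁸ × (4310)⁴ = 4.88×10²⁵ W.
S = L/(4πd²) = 1.05×10⁴ W m⁻².
From T_eq⁴ = S(1−A)/(4σ): 1−A = 4σT_eq⁴/S.
1−A = 4 × 5.67×10⁻⁸ × (340)⁴ / 1.05×10⁴ = 0.288.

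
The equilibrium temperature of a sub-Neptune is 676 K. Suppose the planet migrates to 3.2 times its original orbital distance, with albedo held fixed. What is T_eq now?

T_eq ≈ 378 K

T_eq ∝ L^(1/4) · d^(−1/2).
T′ = 676 / 3.2^(1/2) = 378 K.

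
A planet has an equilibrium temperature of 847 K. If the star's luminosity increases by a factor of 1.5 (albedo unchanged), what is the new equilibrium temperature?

T_eq ≈ 937 K

T_eq ∝ L^(1/4) · d^(−1/2).
T′ = 847 × 1.5^(1/4) = 937 K.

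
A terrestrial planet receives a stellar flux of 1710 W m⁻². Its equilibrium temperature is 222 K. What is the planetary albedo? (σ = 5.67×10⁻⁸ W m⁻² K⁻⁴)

A ≈ 0.68

From T_eq⁴ = S(1−A)/(4σ): 1−A = 4σT_eq⁴/S.
1−A = 4 × 5.67×10⁻⁸ × (222)⁴ / 1710 = 0.322.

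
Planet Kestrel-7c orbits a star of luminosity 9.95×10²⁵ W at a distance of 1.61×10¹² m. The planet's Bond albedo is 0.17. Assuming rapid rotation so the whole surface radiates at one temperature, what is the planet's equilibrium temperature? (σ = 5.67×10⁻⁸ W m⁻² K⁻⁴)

Flux: S = L/(4πd²) = 9.95×10²⁵/(4π×(1.61×10¹²)²) = 3.05 W m⁻².
Energy balance: absorbed = emitted ⇒ πR²·S(1−A) = 4πR²·σT_eq⁴, so T_eq⁴ = S(1−A)/(4σ).
T_eq = [3.05 × 0.83 / (4 × 5.67×10⁻⁸)]^(1/4) = (1.12×10⁷)^(1/4) = 57.8 K.

T_eq ≈ 57.8 K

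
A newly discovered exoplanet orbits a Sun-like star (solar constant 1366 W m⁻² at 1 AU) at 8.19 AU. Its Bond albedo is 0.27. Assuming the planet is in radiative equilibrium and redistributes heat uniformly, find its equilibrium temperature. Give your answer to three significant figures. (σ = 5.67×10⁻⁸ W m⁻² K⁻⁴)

T_eq ≈ 90.0 K

Flux at 8.19 AU: S = 1366/8.19² = 20.4 W m⁻².
Energy balance: absorbed = emitted ⇒ πR²·S(1−A) = 4πR²·σT_eq⁴, so T_eq⁴ = S(1−A)/(4σ).
T_eq = [20.4 × 0.73 / (4 × 5.67×10⁻⁸)]^(1/4) = (6.55×10⁷)^(1/4) = 90.0 K.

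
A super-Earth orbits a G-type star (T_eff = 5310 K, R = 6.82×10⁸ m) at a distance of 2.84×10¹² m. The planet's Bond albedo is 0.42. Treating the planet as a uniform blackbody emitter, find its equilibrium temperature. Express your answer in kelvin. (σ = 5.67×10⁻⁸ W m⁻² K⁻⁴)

T_eq ≈ 50.8 K

L = 4πR_⋆²σT_⋆⁴ = 4π(6.82×10⁸)² × 5.67×10⁻⁸ × (5310)⁴ = 2.63×10²⁶ W.
S = L/(4πd²) = 2.60 W m⁻².
Energy balance: absorbed = emitted ⇒ πR²·S(1−A) = 4πR²·σT_eq⁴, so T_eq⁴ = S(1−A)/(4σ).
T_eq = [2.60 × 0.58 / (4 × 5.67×10⁻⁸)]^(1/4) = (6.65×10⁶)^(1/4) = 50.8 K.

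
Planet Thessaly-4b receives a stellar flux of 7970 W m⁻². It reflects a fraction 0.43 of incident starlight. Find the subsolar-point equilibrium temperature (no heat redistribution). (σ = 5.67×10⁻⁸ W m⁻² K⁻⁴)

At the subsolar point the surface absorbs S(1−A) and emits σT⁴ per unit area — no factor of 4, since only the local patch is in balance.
T = [7970 × 0.57 / 5.67×10⁻⁸]^(1/4) = (8.01×10¹⁰)^(1/4) = 532 K.

T_ss ≈ 532 K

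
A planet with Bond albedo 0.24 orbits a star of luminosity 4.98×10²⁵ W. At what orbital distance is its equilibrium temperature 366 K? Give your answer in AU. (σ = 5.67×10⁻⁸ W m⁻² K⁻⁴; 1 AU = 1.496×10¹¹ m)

From T_eq⁴ = L(1−A)/(16πσd²): d = √[L(1−A)/(16πσT_eq⁴)].
d = √[4.98×10²⁵ × 0.76 / (16π × 5.67×10⁻⁸ × (366)⁴)] = 2.72×10¹⁰ m = 0.182 AU.

d ≈ 0.182 AU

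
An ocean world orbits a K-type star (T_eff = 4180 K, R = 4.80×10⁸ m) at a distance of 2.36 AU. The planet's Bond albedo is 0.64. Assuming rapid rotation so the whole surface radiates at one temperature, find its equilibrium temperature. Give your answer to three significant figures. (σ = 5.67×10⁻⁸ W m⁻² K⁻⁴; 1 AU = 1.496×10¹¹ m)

T_eq ≈ 84.4 K

d = 2.36 AU = 3.53×10¹¹ m.
L = 4πR_⋆²σT_⋆⁴ = 4π(4.80×10⁸)² × 5.67×10⁻⁸ × (4180)⁴ = 5.01×10²⁵ W.
S = L/(4πd²) = 32.0 W m⁻².
Energy balance: absorbed = emitted ⇒ πR²·S(1−A) = 4πR²·σT_eq⁴, so T_eq⁴ = S(1−A)/(4σ).
T_eq = [32.0 × 0.36 / (4 × 5.67×10⁻⁸)]^(1/4) = (5.08×10⁷)^(1/4) = 84.4 K.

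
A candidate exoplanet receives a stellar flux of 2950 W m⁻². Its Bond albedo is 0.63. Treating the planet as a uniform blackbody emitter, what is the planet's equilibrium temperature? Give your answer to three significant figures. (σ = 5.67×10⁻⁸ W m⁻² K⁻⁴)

Energy balance: absorbed = emitted ⇒ πR²·S(1−A) = 4πR²·σT_eq⁴, so T_eq⁴ = S(1−A)/(4σ).
T_eq = [2950 × 0.37 / (4 × 5.67×10⁻⁸)]^(1/4) = (4.81×10⁹)^(1/4) = 263 K.

T_eq ≈ 263 K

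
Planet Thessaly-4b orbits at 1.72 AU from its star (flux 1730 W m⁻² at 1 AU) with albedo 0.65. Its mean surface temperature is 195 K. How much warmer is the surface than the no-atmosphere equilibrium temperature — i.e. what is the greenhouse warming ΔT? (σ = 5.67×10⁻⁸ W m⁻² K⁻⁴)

S = 1730/1.72² = 584.8 W m⁻².
T_eq = [S(1−A)/(4σ)]^(1/4) = [584.8×0.35/(4×5.67×10⁻⁸)]^(1/4) = 173.3 K.
ΔT = T_surf − T_eq = 195 − 173.3.

ΔT ≈ 21.7 K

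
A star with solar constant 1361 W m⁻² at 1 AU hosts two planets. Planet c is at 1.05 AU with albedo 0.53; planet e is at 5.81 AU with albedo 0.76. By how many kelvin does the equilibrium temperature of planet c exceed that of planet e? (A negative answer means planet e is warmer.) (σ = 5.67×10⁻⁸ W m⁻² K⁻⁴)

T_eq = [S₀(1−A)/(4σd²)]^(1/4), so T ∝ (1−A)^(1/4) / √d.
T₁ = [1361×0.47/(4×5.67×10⁻⁸×1.05²)]^(1/4) = 224.90 K.
T₂ = [1361×0.24/(4×5.67×10⁻⁸×5.81²)]^(1/4) = 80.82 K.

ΔT ≈ 144.1 K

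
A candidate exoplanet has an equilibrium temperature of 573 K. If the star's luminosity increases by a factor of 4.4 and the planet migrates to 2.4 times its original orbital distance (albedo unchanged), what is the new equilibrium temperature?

T_eq ∝ L^(1/4) · d^(−1/2).
T′ = 573 × 4.4^(1/4) / 2.4^(1/2) = 536 K.

T_eq ≈ 536 K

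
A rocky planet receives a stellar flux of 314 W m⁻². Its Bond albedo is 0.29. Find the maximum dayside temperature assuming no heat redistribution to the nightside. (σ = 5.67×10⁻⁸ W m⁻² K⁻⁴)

T_ss ≈ 250 K

With no redistribution each surface element balances locally: S(1−A) = σT⁴.
T = [314 × 0.71 / 5.67×10⁻⁸]^(1/4) = (3.93×10⁹)^(1/4) = 250 K.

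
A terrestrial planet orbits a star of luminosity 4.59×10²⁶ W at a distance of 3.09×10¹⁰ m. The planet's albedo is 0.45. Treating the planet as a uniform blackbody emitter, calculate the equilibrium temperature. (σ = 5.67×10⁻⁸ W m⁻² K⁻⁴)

T_eq ≈ 552 K

Flux: S = L/(4πd²) = 4.59×10²⁶/(4π×(3.09×10¹⁰)²) = 3.83×10⁴ W m⁻².
Energy balance: absorbed = emitted ⇒ πR²·S(1−A) = 4πR²·σT_eq⁴, so T_eq⁴ = S(1−A)/(4σ).
T_eq = [3.83×10⁴ × 0.55 / (4 × 5.67×10⁻⁸)]^(1/4) = (9.28×10¹⁰)^(1/4) = 552 K.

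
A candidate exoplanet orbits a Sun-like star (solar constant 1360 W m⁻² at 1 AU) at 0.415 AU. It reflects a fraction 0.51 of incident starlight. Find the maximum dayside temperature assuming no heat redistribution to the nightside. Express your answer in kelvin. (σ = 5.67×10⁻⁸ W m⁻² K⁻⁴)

Flux at 0.415 AU: S = 1360/0.415² = 7900 W m⁻².
With no redistribution each surface element balances locally: S(1−A) = σT⁴.
T = [7900 × 0.49 / 5.67×10⁻⁸]^(1/4) = (6.82×10¹⁰)^(1/4) = 511 K.

T_ss ≈ 511 K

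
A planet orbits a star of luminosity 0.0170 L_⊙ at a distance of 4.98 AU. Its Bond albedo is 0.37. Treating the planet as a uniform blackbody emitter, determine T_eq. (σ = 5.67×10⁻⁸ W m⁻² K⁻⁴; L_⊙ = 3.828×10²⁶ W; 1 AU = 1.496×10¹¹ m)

d = 4.98 AU = 7.45×10¹¹ m.
L = 0.0170 × 3.828×10²⁶ = 6.51×10²⁴ W.
Flux: S = L/(4πd²) = 6.51×10²⁴/(4π×(7.45×10¹¹)²) = 0.933 W m⁻².
Energy balance: absorbed = emitted ⇒ πR²·S(1−A) = 4πR²·σT_eq⁴, so T_eq⁴ = S(1−A)/(4σ).
T_eq = [0.933 × 0.63 / (4 × 5.67×10⁻⁸)]^(1/4) = (2.59×10⁶)^(1/4) = 40.1 K.

T_eq ≈ 40.1 K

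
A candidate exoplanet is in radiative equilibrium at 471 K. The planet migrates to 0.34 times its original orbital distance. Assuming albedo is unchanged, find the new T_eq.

T_eq ∝ L^(1/4) · d^(−1/2).
T′ = 471 / 0.34^(1/2) = 808 K.

T_eq ≈ 808 K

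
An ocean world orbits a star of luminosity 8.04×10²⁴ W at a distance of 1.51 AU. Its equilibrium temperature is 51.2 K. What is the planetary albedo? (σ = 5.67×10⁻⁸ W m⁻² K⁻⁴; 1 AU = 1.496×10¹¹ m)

A ≈ 0.88

d = 1.51 AU = 2.26×10¹¹ m.
Flux: S = L/(4πd²) = 8.04×10²⁴/(4π×(2.26×10¹¹)²) = 12.5 W m⁻².
From T_eq⁴ = S(1−A)/(4σ): 1−A = 4σT_eq⁴/S.
1−A = 4 × 5.67×10⁻⁸ × (51.2)⁴ / 12.5 = 0.124.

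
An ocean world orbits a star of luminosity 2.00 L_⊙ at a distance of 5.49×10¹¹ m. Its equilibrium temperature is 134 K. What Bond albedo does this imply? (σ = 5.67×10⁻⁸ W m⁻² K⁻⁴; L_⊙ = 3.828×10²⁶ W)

L = 2.00 × 3.828×10²⁶ = 7.66×10²⁶ W.
Flux: S = L/(4πd²) = 7.66×10²⁶/(4π×(5.49×10¹¹)²) = 202 W m⁻².
From T_eq⁴ = S(1−A)/(4σ): 1−A = 4σT_eq⁴/S.
1−A = 4 × 5.67×10⁻⁸ × (134)⁴ / 202 = 0.362.

A ≈ 0.64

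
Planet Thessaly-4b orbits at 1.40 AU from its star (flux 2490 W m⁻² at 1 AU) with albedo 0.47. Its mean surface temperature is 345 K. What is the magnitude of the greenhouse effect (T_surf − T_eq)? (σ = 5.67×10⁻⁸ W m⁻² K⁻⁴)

S = 2490/1.40² = 1270 W m⁻².
T_eq = [S(1−A)/(4σ)]^(1/4) = [1270×0.53/(4×5.67×10⁻⁸)]^(1/4) = 233.4 K.
ΔT = T_surf − T_eq = 345 − 233.4.

ΔT ≈ 111.6 K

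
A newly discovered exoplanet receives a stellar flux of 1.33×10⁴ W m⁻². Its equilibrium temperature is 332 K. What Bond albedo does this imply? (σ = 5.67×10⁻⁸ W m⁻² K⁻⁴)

From T_eq⁴ = S(1−A)/(4σ): 1−A = 4σT_eq⁴/S.
1−A = 4 × 5.67×10⁻⁸ × (332)⁴ / 1.33×10⁴ = 0.207.

A ≈ 0.79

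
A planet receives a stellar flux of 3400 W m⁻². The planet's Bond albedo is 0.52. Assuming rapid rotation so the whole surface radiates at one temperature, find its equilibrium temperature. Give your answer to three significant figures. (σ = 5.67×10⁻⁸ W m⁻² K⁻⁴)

Energy balance: absorbed = emitted ⇒ πR²·S(1−A) = 4πR²·σT_eq⁴, so T_eq⁴ = S(1−A)/(4σ).
T_eq = [3400 × 0.48 / (4 × 5.67×10⁻⁸)]^(1/4) = (7.20×10⁹)^(1/4) = 291 K.

T_eq ≈ 291 K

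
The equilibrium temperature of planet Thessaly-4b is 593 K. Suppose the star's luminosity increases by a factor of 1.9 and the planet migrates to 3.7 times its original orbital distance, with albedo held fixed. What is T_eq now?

T_eq ≈ 362 K

T_eq ∝ L^(1/4) · d^(−1/2).
T′ = 593 × 1.9^(1/4) / 3.7^(1/2) = 362 K.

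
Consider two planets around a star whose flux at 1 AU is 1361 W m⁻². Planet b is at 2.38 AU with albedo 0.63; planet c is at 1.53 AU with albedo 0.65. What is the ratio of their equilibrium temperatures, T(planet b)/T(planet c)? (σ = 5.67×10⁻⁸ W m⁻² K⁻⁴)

T₁/T₂ ≈ 0.813

T_eq = [S₀(1−A)/(4σd²)]^(1/4), so T ∝ (1−A)^(1/4) / √d.
T₁ = [1361×0.37/(4×5.67×10⁻⁸×2.38²)]^(1/4) = 140.71 K.
T₂ = [1361×0.35/(4×5.67×10⁻⁸×1.53²)]^(1/4) = 173.07 K.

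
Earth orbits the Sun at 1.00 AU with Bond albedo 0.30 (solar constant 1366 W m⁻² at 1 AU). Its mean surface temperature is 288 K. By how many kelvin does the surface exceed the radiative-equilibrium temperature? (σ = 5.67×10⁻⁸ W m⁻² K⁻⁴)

ΔT ≈ 33.2 K

S = 1366/1.00² = 1366 W m⁻².
T_eq = [S(1−A)/(4σ)]^(1/4) = [1366×0.70/(4×5.67×10⁻⁸)]^(1/4) = 254.8 K.
ΔT = T_surf − T_eq = 288 − 254.8.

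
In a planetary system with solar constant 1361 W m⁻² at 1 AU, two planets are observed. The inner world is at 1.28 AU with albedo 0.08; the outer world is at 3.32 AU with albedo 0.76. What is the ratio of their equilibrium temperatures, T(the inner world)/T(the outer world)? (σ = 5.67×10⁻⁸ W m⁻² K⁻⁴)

T₁/T₂ ≈ 2.254

T_eq = [S₀(1−A)/(4σd²)]^(1/4), so T ∝ (1−A)^(1/4) / √d.
T₁ = [1361×0.92/(4×5.67×10⁻⁸×1.28²)]^(1/4) = 240.93 K.
T₂ = [1361×0.24/(4×5.67×10⁻⁸×3.32²)]^(1/4) = 106.91 K.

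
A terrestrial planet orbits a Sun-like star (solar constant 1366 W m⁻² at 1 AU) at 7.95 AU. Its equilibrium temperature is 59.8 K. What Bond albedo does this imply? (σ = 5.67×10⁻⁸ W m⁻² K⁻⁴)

A ≈ 0.87

Flux at 7.95 AU: S = 1366/7.95² = 21.6 W m⁻².
From T_eq⁴ = S(1−A)/(4σ): 1−A = 4σT_eq⁴/S.
1−A = 4 × 5.67×10⁻⁸ × (59.8)⁴ / 21.6 = 0.134.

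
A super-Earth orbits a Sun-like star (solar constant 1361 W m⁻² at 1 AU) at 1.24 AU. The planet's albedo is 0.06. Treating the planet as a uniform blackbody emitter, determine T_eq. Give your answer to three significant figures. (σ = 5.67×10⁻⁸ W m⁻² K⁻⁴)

T_eq ≈ 246 K

Flux at 1.24 AU: S = 1361/1.24² = 885 W m⁻².
Energy balance: absorbed = emitted ⇒ πR²·S(1−A) = 4πR²·σT_eq⁴, so T_eq⁴ = S(1−A)/(4σ).
T_eq = [885 × 0.94 / (4 × 5.67×10⁻⁸)]^(1/4) = (3.67×10⁹)^(1/4) = 246 K.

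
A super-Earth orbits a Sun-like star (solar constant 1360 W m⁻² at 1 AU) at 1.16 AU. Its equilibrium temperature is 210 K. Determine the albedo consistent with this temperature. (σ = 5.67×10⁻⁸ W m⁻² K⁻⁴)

Flux at 1.16 AU: S = 1360/1.16² = 1010 W m⁻².
From T_eq⁴ = S(1−A)/(4σ): 1−A = 4σT_eq⁴/S.
1−A = 4 × 5.67×10⁻⁸ × (210)⁴ / 1010 = 0.436.

A ≈ 0.56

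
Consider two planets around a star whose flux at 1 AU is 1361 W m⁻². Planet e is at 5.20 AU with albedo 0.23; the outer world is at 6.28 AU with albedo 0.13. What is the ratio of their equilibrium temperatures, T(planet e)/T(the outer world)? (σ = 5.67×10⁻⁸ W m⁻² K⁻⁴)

T₁/T₂ ≈ 1.066

T_eq = [S₀(1−A)/(4σd²)]^(1/4), so T ∝ (1−A)^(1/4) / √d.
T₁ = [1361×0.77/(4×5.67×10⁻⁸×5.20²)]^(1/4) = 114.33 K.
T₂ = [1361×0.87/(4×5.67×10⁻⁸×6.28²)]^(1/4) = 107.26 K.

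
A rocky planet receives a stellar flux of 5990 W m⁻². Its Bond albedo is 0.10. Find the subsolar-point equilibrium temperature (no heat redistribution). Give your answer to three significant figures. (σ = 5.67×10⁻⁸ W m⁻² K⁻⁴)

At the subsolar point the surface absorbs S(1−A) and emits σT⁴ per unit area — no factor of 4, since only the local patch is in balance.
T = [5990 × 0.90 / 5.67×10⁻⁸]^(1/4) = (9.51×10¹⁰)^(1/4) = 555 K.

T_ss ≈ 555 K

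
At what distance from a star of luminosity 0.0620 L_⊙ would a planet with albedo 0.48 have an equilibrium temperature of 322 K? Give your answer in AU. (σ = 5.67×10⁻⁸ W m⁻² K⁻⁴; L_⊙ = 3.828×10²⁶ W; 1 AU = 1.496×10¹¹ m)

L = 0.0620 × 3.828×10²⁶ = 2.37×10²⁵ W.
From T_eq⁴ = L(1−A)/(16πσd²): d = √[L(1−A)/(16πσT_eq⁴)].
d = √[2.37×10²⁵ × 0.52 / (16π × 5.67×10⁻⁸ × (322)⁴)] = 2.01×10¹⁰ m = 0.134 AU.

d ≈ 0.134 AU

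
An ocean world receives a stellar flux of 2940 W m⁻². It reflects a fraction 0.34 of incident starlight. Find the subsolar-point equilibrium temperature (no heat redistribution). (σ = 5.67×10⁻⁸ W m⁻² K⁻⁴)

At the subsolar point the surface absorbs S(1−A) and emits σT⁴ per unit area — no factor of 4, since only the local patch is in balance.
T = [2940 × 0.66 / 5.67×10⁻⁸]^(1/4) = (3.42×10¹⁰)^(1/4) = 430 K.

T_ss ≈ 430 K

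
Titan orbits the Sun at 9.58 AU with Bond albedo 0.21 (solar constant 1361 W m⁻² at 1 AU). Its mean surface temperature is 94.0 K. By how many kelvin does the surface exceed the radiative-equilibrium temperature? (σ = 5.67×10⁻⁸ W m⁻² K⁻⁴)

S = 1361/9.58² = 14.83 W m⁻².
T_eq = [S(1−A)/(4σ)]^(1/4) = [14.83×0.79/(4×5.67×10⁻⁸)]^(1/4) = 84.8 K.
ΔT = T_surf − T_eq = 94 − 84.8.

ΔT ≈ 9.2 K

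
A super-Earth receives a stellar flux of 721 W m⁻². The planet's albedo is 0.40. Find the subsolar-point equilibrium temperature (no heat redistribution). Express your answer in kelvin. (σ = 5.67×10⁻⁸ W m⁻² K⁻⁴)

At the subsolar point the surface absorbs S(1−A) and emits σT⁴ per unit area — no factor of 4, since only the local patch is in balance.
T = [721 × 0.60 / 5.67×10⁻⁸]^(1/4) = (7.63×10⁹)^(1/4) = 296 K.

T_ss ≈ 296 K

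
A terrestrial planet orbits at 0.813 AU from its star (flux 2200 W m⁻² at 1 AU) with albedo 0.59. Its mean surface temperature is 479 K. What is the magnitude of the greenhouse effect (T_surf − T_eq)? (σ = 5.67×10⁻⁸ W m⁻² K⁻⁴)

ΔT ≈ 200.5 K

S = 2200/0.813² = 3328 W m⁻².
T_eq = [S(1−A)/(4σ)]^(1/4) = [3328×0.41/(4×5.67×10⁻⁸)]^(1/4) = 278.5 K.
ΔT = T_surf − T_eq = 479 − 278.5.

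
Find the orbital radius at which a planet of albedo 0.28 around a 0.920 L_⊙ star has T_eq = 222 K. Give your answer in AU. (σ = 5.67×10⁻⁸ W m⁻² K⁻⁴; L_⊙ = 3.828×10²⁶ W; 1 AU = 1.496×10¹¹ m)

L = 0.920 × 3.828×10²⁶ = 3.52×10²⁶ W.
From T_eq⁴ = L(1−A)/(16πσd²): d = √[L(1−A)/(16πσT_eq⁴)].
d = √[3.52×10²⁶ × 0.72 / (16π × 5.67×10⁻⁸ × (222)⁴)] = 1.91×10¹¹ m = 1.28 AU.

d ≈ 1.28 AU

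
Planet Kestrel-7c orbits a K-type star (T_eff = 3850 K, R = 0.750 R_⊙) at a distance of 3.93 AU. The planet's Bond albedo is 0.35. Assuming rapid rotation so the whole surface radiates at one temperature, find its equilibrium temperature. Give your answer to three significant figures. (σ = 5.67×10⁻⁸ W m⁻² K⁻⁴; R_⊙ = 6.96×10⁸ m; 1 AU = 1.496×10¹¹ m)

T_eq ≈ 72.8 K

R_⋆ = 0.750 × 6.96×10⁸ = 5.22×10⁸ m.
d = 3.93 AU = 5.88×10¹¹ m.
L = 4πR_⋆²σT_⋆⁴ = 4π(5.22×10⁸)² × 5.67×10⁻⁸ × (3850)⁴ = 4.27×10²⁵ W.
S = L/(4πd²) = 9.82 W m⁻².
Energy balance: absorbed = emitted ⇒ πR²·S(1−A) = 4πR²·σT_eq⁴, so T_eq⁴ = S(1−A)/(4σ).
T_eq = [9.82 × 0.65 / (4 × 5.67×10⁻⁸)]^(1/4) = (2.81×10⁷)^(1/4) = 72.8 K.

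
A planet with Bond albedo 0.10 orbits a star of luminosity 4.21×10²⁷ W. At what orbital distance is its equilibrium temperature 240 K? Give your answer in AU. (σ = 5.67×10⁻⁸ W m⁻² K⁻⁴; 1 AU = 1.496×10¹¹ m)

d ≈ 4.23 AU

From T_eq⁴ = L(1−A)/(16πσd²): d = √[L(1−A)/(16πσT_eq⁴)].
d = √[4.21×10²⁷ × 0.90 / (16π × 5.67×10⁻⁸ × (240)⁴)] = 6.33×10¹¹ m = 4.23 AU.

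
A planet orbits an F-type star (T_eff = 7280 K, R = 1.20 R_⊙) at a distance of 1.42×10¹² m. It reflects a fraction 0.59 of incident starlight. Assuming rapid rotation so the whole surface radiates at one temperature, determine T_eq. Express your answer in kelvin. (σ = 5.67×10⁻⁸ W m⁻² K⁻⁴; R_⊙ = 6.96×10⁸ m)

T_eq ≈ 99.9 K

R_⋆ = 1.20 × 6.96×10⁸ = 8.35×10⁸ m.
L = 4πR_⋆²σT_⋆⁴ = 4π(8.35×10⁸)² × 5.67×10⁻⁸ × (7280)⁴ = 1.40×10²⁷ W.
S = L/(4πd²) = 55.1 W m⁻².
Energy balance: absorbed = emitted ⇒ πR²·S(1−A) = 4πR²·σT_eq⁴, so T_eq⁴ = S(1−A)/(4σ).
T_eq = [55.1 × 0.41 / (4 × 5.67×10⁻⁸)]^(1/4) = (9.96×10⁷)^(1/4) = 99.9 K.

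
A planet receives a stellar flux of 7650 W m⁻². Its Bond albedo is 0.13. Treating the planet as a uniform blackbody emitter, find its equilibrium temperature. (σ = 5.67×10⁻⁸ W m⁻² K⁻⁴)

T_eq ≈ 414 K

Energy balance: absorbed = emitted ⇒ πR²·S(1−A) = 4πR²·σT_eq⁴, so T_eq⁴ = S(1−A)/(4σ).
T_eq = [7650 × 0.87 / (4 × 5.67×10⁻⁸)]^(1/4) = (2.93×10¹⁰)^(1/4) = 414 K.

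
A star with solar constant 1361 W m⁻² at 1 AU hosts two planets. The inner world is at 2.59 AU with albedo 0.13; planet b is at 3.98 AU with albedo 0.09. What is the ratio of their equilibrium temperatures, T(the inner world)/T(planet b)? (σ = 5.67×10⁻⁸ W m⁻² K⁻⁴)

T_eq = [S₀(1−A)/(4σd²)]^(1/4), so T ∝ (1−A)^(1/4) / √d.
T₁ = [1361×0.87/(4×5.67×10⁻⁸×2.59²)]^(1/4) = 167.03 K.
T₂ = [1361×0.91/(4×5.67×10⁻⁸×3.98²)]^(1/4) = 136.26 K.

T₁/T₂ ≈ 1.226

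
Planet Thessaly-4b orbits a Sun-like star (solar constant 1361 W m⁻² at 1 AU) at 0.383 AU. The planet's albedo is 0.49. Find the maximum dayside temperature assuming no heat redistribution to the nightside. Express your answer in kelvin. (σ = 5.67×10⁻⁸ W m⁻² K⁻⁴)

T_ss ≈ 537 K

Flux at 0.383 AU: S = 1361/0.383² = 9280 W m⁻².
With no redistribution each surface element balances locally: S(1−A) = σT⁴.
T = [9280 × 0.51 / 5.67×10⁻⁸]^(1/4) = (8.35×10¹⁰)^(1/4) = 537 K.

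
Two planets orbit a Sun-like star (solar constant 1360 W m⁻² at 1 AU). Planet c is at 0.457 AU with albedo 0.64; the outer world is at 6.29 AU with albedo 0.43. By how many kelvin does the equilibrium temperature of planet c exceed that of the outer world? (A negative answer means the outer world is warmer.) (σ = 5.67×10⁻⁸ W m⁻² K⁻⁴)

T_eq = [S₀(1−A)/(4σd²)]^(1/4), so T ∝ (1−A)^(1/4) / √d.
T₁ = [1360×0.36/(4×5.67×10⁻⁸×0.457²)]^(1/4) = 318.85 K.
T₂ = [1360×0.57/(4×5.67×10⁻⁸×6.29²)]^(1/4) = 96.41 K.

ΔT ≈ 222.4 K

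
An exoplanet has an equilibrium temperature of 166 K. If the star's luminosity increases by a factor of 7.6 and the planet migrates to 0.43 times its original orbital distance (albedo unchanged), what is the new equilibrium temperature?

T_eq ∝ L^(1/4) · d^(−1/2).
T′ = 166 × 7.6^(1/4) / 0.43^(1/2) = 420 K.

T_eq ≈ 420 K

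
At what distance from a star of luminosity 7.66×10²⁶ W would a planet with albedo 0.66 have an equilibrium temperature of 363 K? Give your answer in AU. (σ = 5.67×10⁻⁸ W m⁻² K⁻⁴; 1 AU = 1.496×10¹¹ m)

d ≈ 0.485 AU

From T_eq⁴ = L(1−A)/(16πσd²): d = √[L(1−A)/(16πσT_eq⁴)].
d = √[7.66×10²⁶ × 0.34 / (16π × 5.67×10⁻⁸ × (363)⁴)] = 7.25×10¹⁰ m = 0.485 AU.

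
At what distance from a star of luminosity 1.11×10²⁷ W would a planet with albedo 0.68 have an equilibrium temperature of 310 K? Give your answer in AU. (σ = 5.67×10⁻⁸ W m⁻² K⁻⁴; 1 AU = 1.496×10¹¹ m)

d ≈ 0.777 AU

From T_eq⁴ = L(1−A)/(16πσd²): d = √[L(1−A)/(16πσT_eq⁴)].
d = √[1.11×10²⁷ × 0.32 / (16π × 5.67×10⁻⁸ × (310)⁴)] = 1.16×10¹¹ m = 0.777 AU.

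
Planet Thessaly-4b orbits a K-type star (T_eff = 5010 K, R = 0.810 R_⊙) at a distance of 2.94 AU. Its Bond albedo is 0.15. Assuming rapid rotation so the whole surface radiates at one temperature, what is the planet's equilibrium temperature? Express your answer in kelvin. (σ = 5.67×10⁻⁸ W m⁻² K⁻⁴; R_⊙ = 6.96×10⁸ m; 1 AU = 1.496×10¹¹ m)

R_⋆ = 0.810 × 6.96×10⁸ = 5.64×10⁸ m.
d = 2.94 AU = 4.40×10¹¹ m.
L = 4πR_⋆²σT_⋆⁴ = 4π(5.64×10⁸)² × 5.67×10⁻⁸ × (5010)⁴ = 1.43×10²⁶ W.
S = L/(4πd²) = 58.7 W m⁻².
Energy balance: absorbed = emitted ⇒ πR²·S(1−A) = 4πR²·σT_eq⁴, so T_eq⁴ = S(1−A)/(4σ).
T_eq = [58.7 × 0.85 / (4 × 5.67×10⁻⁸)]^(1/4) = (2.20×10⁸)^(1/4) = 122 K.

T_eq ≈ 122 K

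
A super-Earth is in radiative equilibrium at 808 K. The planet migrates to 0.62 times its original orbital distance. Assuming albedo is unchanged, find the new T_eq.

T_eq ≈ 1030 K

T_eq ∝ L^(1/4) · d^(−1/2).
T′ = 808 / 0.62^(1/2) = 1030 K.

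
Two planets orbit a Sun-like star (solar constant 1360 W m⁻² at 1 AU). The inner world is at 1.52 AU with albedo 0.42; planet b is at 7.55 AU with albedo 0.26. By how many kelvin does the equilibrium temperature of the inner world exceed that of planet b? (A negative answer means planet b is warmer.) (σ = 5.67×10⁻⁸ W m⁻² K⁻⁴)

ΔT ≈ 103.0 K

T_eq = [S₀(1−A)/(4σd²)]^(1/4), so T ∝ (1−A)^(1/4) / √d.
T₁ = [1360×0.58/(4×5.67×10⁻⁸×1.52²)]^(1/4) = 196.97 K.
T₂ = [1360×0.74/(4×5.67×10⁻⁸×7.55²)]^(1/4) = 93.93 K.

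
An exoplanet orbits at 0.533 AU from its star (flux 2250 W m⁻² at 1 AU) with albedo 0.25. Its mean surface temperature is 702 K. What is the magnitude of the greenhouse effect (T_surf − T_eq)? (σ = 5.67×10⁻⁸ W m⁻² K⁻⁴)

S = 2250/0.533² = 7920 W m⁻².
T_eq = [S(1−A)/(4σ)]^(1/4) = [7920×0.75/(4×5.67×10⁻⁸)]^(1/4) = 402.3 K.
ΔT = T_surf − T_eq = 702 − 402.3.

ΔT ≈ 299.7 K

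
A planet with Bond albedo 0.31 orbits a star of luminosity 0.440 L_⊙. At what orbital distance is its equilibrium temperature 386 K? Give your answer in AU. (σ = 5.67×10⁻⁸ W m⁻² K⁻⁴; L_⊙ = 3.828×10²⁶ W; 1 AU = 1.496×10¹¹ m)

L = 0.440 × 3.828×10²⁶ = 1.68×10²⁶ W.
From T_eq⁴ = L(1−A)/(16πσd²): d = √[L(1−A)/(16πσT_eq⁴)].
d = √[1.68×10²⁶ × 0.69 / (16π × 5.67×10⁻⁸ × (386)⁴)] = 4.29×10¹⁰ m = 0.286 AU.

d ≈ 0.286 AU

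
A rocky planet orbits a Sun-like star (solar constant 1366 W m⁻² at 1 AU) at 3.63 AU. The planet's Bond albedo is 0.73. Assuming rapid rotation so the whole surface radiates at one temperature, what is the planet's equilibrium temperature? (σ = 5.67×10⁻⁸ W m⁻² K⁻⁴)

T_eq ≈ 105 K

Flux at 3.63 AU: S = 1366/3.63² = 104 W m⁻².
Energy balance: absorbed = emitted ⇒ πR²·S(1−A) = 4πR²·σT_eq⁴, so T_eq⁴ = S(1−A)/(4σ).
T_eq = [104 × 0.27 / (4 × 5.67×10⁻⁸)]^(1/4) = (1.23×10⁸)^(1/4) = 105 K.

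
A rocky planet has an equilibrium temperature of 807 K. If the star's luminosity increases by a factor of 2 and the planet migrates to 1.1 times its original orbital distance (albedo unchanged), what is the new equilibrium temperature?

T_eq ∝ L^(1/4) · d^(−1/2).
T′ = 807 × 2^(1/4) / 1.1^(1/2) = 915 K.

T_eq ≈ 915 K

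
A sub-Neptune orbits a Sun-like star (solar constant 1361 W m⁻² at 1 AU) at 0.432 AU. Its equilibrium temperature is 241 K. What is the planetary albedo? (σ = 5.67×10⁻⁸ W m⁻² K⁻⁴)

Flux at 0.432 AU: S = 1361/0.432² = 7290 W m⁻².
From T_eq⁴ = S(1−A)/(4σ): 1−A = 4σT_eq⁴/S.
1−A = 4 × 5.67×10⁻⁸ × (241)⁴ / 7290 = 0.105.

A ≈ 0.90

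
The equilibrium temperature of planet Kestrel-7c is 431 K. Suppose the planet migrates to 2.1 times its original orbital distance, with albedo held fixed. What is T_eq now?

T_eq ∝ L^(1/4) · d^(−1/2).
T′ = 431 / 2.1^(1/2) = 297 K.

T_eq ≈ 297 K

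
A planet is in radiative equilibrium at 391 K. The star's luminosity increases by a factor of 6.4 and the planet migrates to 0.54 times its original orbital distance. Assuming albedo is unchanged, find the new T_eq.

T_eq ∝ L^(1/4) · d^(−1/2).
T′ = 391 × 6.4^(1/4) / 0.54^(1/2) = 846 K.

T_eq ≈ 846 K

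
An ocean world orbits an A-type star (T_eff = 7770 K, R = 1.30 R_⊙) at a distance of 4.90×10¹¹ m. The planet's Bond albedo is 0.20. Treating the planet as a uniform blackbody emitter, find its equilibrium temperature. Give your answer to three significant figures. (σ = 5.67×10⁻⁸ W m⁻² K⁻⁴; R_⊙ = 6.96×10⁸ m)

R_⋆ = 1.30 × 6.96×10⁸ = 9.05×10⁸ m.
L = 4πR_⋆²σT_⋆⁴ = 4π(9.05×10⁸)² × 5.67×10⁻⁸ × (7770)⁴ = 2.13×10²⁷ W.
S = L/(4πd²) = 705 W m⁻².
Energy balance: absorbed = emitted ⇒ πR²·S(1−A) = 4πR²·σT_eq⁴, so T_eq⁴ = S(1−A)/(4σ).
T_eq = [705 × 0.80 / (4 × 5.67×10⁻⁸)]^(1/4) = (2.49×10⁹)^(1/4) = 223 K.

T_eq ≈ 223 K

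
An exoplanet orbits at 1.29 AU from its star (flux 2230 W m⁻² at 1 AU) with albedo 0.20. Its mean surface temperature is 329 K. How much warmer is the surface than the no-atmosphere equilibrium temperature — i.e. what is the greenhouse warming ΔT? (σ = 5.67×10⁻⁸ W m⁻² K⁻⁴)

S = 2230/1.29² = 1340 W m⁻².
T_eq = [S(1−A)/(4σ)]^(1/4) = [1340×0.80/(4×5.67×10⁻⁸)]^(1/4) = 262.2 K.
ΔT = T_surf − T_eq = 329 − 262.2.

ΔT ≈ 66.8 K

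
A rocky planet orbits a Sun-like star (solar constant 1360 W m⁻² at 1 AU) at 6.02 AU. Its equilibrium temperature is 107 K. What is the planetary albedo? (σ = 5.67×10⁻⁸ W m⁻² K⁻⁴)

Flux at 6.02 AU: S = 1360/6.02² = 37.5 W m⁻².
From T_eq⁴ = S(1−A)/(4σ): 1−A = 4σT_eq⁴/S.
1−A = 4 × 5.67×10⁻⁸ × (107)⁴ / 37.5 = 0.792.

A ≈ 0.21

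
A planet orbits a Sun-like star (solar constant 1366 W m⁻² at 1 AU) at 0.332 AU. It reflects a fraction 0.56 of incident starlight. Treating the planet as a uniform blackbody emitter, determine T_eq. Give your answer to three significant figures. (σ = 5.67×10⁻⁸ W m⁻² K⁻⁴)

T_eq ≈ 394 K

Flux at 0.332 AU: S = 1366/0.332² = 1.24×10⁴ W m⁻².
Energy balance: absorbed = emitted ⇒ πR²·S(1−A) = 4πR²·σT_eq⁴, so T_eq⁴ = S(1−A)/(4σ).
T_eq = [1.24×10⁴ × 0.44 / (4 × 5.67×10⁻⁸)]^(1/4) = (2.40×10¹⁰)^(1/4) = 394 K.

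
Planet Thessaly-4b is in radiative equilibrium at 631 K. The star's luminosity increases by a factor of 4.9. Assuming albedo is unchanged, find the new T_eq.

T_eq ≈ 939 K

T_eq ∝ L^(1/4) · d^(−1/2).
T′ = 631 × 4.9^(1/4) = 939 K.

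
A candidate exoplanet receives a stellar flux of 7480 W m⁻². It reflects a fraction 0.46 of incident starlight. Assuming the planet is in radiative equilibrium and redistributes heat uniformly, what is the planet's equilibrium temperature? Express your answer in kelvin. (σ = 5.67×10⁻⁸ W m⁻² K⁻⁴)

T_eq ≈ 365 K

Energy balance: absorbed = emitted ⇒ πR²·S(1−A) = 4πR²·σT_eq⁴, so T_eq⁴ = S(1−A)/(4σ).
T_eq = [7480 × 0.54 / (4 × 5.67×10⁻⁸)]^(1/4) = (1.78×10¹⁰)^(1/4) = 365 K.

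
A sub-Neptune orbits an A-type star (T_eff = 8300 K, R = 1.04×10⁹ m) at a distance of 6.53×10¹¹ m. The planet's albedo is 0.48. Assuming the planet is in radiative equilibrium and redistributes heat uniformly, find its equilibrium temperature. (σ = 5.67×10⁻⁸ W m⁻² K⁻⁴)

T_eq ≈ 199 K

L = 4πR_⋆²σT_⋆⁴ = 4π(1.04×10⁹)² × 5.67×10⁻⁸ × (8300)⁴ = 3.66×10²⁷ W.
S = L/(4πd²) = 683 W m⁻².
Energy balance: absorbed = emitted ⇒ πR²·S(1−A) = 4πR²·σT_eq⁴, so T_eq⁴ = S(1−A)/(4σ).
T_eq = [683 × 0.52 / (4 × 5.67×10⁻⁸)]^(1/4) = (1.56×10⁹)^(1/4) = 199 K.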